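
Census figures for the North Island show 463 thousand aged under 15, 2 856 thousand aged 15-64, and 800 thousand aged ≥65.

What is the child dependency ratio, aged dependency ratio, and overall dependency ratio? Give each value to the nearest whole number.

Youth dependency ratio = 463 / 2 856 × 100 = 16
Old-age dependency ratio = 800 / 2 856 × 100 = 28
Total dependency ratio = (463 + 800) / 2 856 × 100 = 1 263 / 2 856 × 100 = 44

Youth dependency ratio: 16
Old-age dependency ratio: 28
Total dependency ratio: 44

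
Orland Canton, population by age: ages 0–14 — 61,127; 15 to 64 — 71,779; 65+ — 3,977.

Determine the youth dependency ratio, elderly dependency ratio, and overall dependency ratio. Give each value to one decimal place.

Youth dependency ratio: 85.2
Old-age dependency ratio: 5.5
Total dependency ratio: 90.7

Youth dependency ratio = 61,127 / 71,779 × 100 = 85.2
Old-age dependency ratio = 3,977 / 71,779 × 100 = 5.5
Total dependency ratio = (61,127 + 3,977) / 71,779 × 100 = 65,104 / 71,779 × 100 = 90.7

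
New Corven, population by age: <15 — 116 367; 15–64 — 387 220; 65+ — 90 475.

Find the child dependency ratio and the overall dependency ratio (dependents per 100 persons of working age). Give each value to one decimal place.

Youth dependency ratio = 116 367 / 387 220 × 100 = 30.1
Total dependency ratio = (116 367 + 90 475) / 387 220 × 100 = 206 842 / 387 220 × 100 = 53.4

Youth dependency ratio: 30.1
Total dependency ratio: 53.4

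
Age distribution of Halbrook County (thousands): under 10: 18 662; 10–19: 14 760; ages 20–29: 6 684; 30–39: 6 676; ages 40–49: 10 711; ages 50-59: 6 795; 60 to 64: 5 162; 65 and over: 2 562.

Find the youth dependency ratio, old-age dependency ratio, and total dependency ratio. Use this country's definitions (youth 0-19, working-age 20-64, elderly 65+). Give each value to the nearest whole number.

Youth dependency ratio: 93
Old-age dependency ratio: 7
Total dependency ratio: 100

0–19: 18 662 + 14 760 = 33 422
20–64: 6 684 + 6 676 + 10 711 + 6 795 + 5 162 = 36 028
65+: 2 562
Youth dependency ratio = 33 422 / 36 028 × 100 = 93
Old-age dependency ratio = 2 562 / 36 028 × 100 = 7
Total dependency ratio = (33 422 + 2 562) / 36 028 × 100 = 35 984 / 36 028 × 100 = 100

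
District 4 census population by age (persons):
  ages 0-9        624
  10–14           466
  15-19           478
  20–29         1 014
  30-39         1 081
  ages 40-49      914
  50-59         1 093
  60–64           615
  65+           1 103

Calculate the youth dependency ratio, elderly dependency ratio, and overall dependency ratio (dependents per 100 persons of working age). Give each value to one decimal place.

0–14: 624 + 466 = 1 090
15–64: 478 + 1 014 + 1 081 + 914 + 1 093 + 615 = 5 195
65+: 1 103
Youth dependency ratio = 1 090 / 5 195 × 100 = 21.0
Old-age dependency ratio = 1 103 / 5 195 × 100 = 21.2
Total dependency ratio = (1 090 + 1 103) / 5 195 × 100 = 2 193 / 5 195 × 100 = 42.2

Youth dependency ratio: 21.0
Old-age dependency ratio: 21.2
Total dependency ratio: 42.2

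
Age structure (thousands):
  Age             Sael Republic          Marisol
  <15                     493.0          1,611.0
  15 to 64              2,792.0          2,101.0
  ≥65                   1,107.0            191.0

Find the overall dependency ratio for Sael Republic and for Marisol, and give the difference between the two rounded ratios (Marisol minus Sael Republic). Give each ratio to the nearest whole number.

Sael Republic: (493.0 + 1,107.0) / 2,792.0 × 100 = 1,600.0 / 2,792.0 × 100 = 57
Marisol: (1,611.0 + 191.0) / 2,101.0 × 100 = 1,802.0 / 2,101.0 × 100 = 86

Sael Republic: 57
Marisol: 86
Difference: +29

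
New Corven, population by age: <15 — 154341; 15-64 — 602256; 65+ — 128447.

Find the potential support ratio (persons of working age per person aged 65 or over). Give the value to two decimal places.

Potential support ratio: 4.69

Potential support ratio = 602256 / 128447 = 4.69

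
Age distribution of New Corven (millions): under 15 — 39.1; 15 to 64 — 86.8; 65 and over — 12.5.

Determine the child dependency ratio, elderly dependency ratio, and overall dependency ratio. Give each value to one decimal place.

Youth dependency ratio = 39.1 / 86.8 × 100 = 45.0
Old-age dependency ratio = 12.5 / 86.8 × 100 = 14.4
Total dependency ratio = (39.1 + 12.5) / 86.8 × 100 = 51.6 / 86.8 × 100 = 59.4

Youth dependency ratio: 45.0
Old-age dependency ratio: 14.4
Total dependency ratio: 59.4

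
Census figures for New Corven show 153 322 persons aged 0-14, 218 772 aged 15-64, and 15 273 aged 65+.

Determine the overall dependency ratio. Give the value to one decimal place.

Total dependency ratio = (153 322 + 15 273) / 218 772 × 100 = 168 595 / 218 772 × 100 = 77.1

Total dependency ratio: 77.1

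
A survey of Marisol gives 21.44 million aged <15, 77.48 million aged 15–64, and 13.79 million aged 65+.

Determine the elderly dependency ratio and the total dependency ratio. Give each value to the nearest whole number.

Old-age dependency ratio = 13.79 / 77.48 × 100 = 18
Total dependency ratio = (21.44 + 13.79) / 77.48 × 100 = 35.23 / 77.48 × 100 = 45

Old-age dependency ratio: 18
Total dependency ratio: 45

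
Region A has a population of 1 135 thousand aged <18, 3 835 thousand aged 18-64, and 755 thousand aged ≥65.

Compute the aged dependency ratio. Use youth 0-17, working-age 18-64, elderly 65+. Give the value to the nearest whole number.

Old-age dependency ratio = 755 / 3 835 × 100 = 20

Old-age dependency ratio: 20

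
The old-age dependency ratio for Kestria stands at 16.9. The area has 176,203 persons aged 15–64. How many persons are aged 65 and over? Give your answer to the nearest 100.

Aged 65 and over: 29,800

Old-age dependency ratio = elderly / working-age × 100
16.9 = E / 176,203 × 100
⇒ 29,800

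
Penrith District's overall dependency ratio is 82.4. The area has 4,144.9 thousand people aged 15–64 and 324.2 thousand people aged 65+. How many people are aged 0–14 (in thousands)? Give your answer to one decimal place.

Total dependency ratio = (youth + elderly) / working-age × 100
82.4 = (Y + 324.2) / 4,144.9 × 100
⇒ 3,091.2

Aged 0–14: 3,091.2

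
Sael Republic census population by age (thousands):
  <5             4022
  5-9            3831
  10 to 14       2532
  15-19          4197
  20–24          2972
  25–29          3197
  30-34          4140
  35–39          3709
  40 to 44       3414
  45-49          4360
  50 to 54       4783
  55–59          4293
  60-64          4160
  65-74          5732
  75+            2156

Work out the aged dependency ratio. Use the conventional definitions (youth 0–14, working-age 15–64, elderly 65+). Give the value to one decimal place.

Old-age dependency ratio: 20.1

0–14: 4022 + 3831 + 2532 = 10385
15–64: 4197 + 2972 + 3197 + 4140 + 3709 + 3414 + 4360 + 4783 + 4293 + 4160 = 39225
65+: 5732 + 2156 = 7888
Old-age dependency ratio = 7888 / 39225 × 100 = 20.1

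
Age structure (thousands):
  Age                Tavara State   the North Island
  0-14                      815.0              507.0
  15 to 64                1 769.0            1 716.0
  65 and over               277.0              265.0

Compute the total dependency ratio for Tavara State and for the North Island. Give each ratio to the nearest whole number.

Tavara State: 62
the North Island: 45

Tavara State: (815.0 + 277.0) / 1 769.0 × 100 = 1 092.0 / 1 769.0 × 100 = 62
the North Island: (507.0 + 265.0) / 1 716.0 × 100 = 772.0 / 1 716.0 × 100 = 45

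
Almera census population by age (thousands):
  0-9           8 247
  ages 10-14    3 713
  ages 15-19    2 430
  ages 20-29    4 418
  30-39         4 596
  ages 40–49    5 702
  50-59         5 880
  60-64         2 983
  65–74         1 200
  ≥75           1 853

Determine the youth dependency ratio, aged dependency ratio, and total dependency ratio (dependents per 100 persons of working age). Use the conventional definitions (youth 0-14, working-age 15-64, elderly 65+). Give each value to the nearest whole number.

0–14: 8 247 + 3 713 = 11 960
15–64: 2 430 + 4 418 + 4 596 + 5 702 + 5 880 + 2 983 = 26 009
65+: 1 200 + 1 853 = 3 053
Youth dependency ratio = 11 960 / 26 009 × 100 = 46
Old-age dependency ratio = 3 053 / 26 009 × 100 = 12
Total dependency ratio = (11 960 + 3 053) / 26 009 × 100 = 15 013 / 26 009 × 100 = 58

Youth dependency ratio: 46
Old-age dependency ratio: 12
Total dependency ratio: 58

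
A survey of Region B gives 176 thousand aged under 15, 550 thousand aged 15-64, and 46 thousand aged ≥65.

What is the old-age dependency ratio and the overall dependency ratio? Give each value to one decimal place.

Old-age dependency ratio: 8.4
Total dependency ratio: 40.4

Old-age dependency ratio = 46 / 550 × 100 = 8.4
Total dependency ratio = (176 + 46) / 550 × 100 = 222 / 550 × 100 = 40.4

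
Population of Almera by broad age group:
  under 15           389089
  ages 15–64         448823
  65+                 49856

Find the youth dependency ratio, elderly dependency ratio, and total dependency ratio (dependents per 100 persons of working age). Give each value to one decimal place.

Youth dependency ratio = 389089 / 448823 × 100 = 86.7
Old-age dependency ratio = 49856 / 448823 × 100 = 11.1
Total dependency ratio = (389089 + 49856) / 448823 × 100 = 438945 / 448823 × 100 = 97.8

Youth dependency ratio: 86.7
Old-age dependency ratio: 11.1
Total dependency ratio: 97.8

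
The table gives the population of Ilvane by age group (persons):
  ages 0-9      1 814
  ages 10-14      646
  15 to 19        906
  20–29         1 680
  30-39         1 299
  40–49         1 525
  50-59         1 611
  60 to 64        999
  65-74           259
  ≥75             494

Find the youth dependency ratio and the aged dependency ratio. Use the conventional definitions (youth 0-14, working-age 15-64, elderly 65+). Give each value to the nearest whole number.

0–14: 1 814 + 646 = 2 460
15–64: 906 + 1 680 + 1 299 + 1 525 + 1 611 + 999 = 8 020
65+: 259 + 494 = 753
Youth dependency ratio = 2 460 / 8 020 × 100 = 31
Old-age dependency ratio = 753 / 8 020 × 100 = 9

Youth dependency ratio: 31
Old-age dependency ratio: 9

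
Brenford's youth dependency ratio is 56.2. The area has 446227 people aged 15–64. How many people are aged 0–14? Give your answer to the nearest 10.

Aged 0–14: 250780

Youth dependency ratio = youth / working-age × 100
56.2 = Y / 446227 × 100
⇒ 250780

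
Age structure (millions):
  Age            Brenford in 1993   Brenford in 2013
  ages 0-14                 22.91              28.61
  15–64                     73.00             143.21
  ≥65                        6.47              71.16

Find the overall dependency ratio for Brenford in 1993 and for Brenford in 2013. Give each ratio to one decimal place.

Brenford in 1993: 40.2
Brenford in 2013: 69.7

Brenford in 1993: (22.91 + 6.47) / 73.00 × 100 = 29.38 / 73.00 × 100 = 40.2
Brenford in 2013: (28.61 + 71.16) / 143.21 × 100 = 99.77 / 143.21 × 100 = 69.7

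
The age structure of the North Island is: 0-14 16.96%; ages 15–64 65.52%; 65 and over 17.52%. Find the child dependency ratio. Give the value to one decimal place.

Youth dependency ratio: 25.9

Youth dependency ratio = 16.96 / 65.52 × 100 = 25.9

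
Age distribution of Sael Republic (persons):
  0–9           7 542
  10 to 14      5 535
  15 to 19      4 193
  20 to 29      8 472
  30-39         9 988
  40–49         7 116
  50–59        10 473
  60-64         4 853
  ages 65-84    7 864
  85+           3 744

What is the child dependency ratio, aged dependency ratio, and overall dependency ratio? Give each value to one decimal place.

0–14: 7 542 + 5 535 = 13 077
15–64: 4 193 + 8 472 + 9 988 + 7 116 + 10 473 + 4 853 = 45 095
65+: 7 864 + 3 744 = 11 608
Youth dependency ratio = 13 077 / 45 095 × 100 = 29.0
Old-age dependency ratio = 11 608 / 45 095 × 100 = 25.7
Total dependency ratio = (13 077 + 11 608) / 45 095 × 100 = 24 685 / 45 095 × 100 = 54.7

Youth dependency ratio: 29.0
Old-age dependency ratio: 25.7
Total dependency ratio: 54.7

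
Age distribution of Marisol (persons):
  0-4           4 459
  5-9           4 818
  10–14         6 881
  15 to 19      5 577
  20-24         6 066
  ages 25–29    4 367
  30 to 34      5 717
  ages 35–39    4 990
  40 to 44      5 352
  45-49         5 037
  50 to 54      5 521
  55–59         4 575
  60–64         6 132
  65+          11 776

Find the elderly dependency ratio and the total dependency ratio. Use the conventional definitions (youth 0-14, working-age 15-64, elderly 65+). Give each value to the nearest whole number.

0–14: 4 459 + 4 818 + 6 881 = 16 158
15–64: 5 577 + 6 066 + 4 367 + 5 717 + 4 990 + 5 352 + 5 037 + 5 521 + 4 575 + 6 132 = 53 334
65+: 11 776
Old-age dependency ratio = 11 776 / 53 334 × 100 = 22
Total dependency ratio = (16 158 + 11 776) / 53 334 × 100 = 27 934 / 53 334 × 100 = 52

Old-age dependency ratio: 22
Total dependency ratio: 52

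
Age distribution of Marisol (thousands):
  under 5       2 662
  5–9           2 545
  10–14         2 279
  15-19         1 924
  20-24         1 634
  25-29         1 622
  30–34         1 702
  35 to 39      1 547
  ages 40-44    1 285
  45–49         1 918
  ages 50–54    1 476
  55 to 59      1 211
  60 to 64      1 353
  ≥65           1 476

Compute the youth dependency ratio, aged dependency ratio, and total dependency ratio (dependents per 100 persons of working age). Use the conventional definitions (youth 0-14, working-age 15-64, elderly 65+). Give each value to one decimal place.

0–14: 2 662 + 2 545 + 2 279 = 7 486
15–64: 1 924 + 1 634 + 1 622 + 1 702 + 1 547 + 1 285 + 1 918 + 1 476 + 1 211 + 1 353 = 15 672
65+: 1 476
Youth dependency ratio = 7 486 / 15 672 × 100 = 47.8
Old-age dependency ratio = 1 476 / 15 672 × 100 = 9.4
Total dependency ratio = (7 486 + 1 476) / 15 672 × 100 = 8 962 / 15 672 × 100 = 57.2

Youth dependency ratio: 47.8
Old-age dependency ratio: 9.4
Total dependency ratio: 57.2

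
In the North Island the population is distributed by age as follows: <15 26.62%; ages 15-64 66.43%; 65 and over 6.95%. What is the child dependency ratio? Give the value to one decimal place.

Youth dependency ratio = 26.62 / 66.43 × 100 = 40.1

Youth dependency ratio: 40.1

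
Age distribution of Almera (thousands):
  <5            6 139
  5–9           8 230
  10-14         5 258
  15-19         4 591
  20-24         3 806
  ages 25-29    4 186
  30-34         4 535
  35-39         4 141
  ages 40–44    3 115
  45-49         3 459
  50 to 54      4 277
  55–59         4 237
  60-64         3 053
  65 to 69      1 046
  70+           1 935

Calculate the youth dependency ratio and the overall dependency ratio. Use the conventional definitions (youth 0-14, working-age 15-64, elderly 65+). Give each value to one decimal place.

0–14: 6 139 + 8 230 + 5 258 = 19 627
15–64: 4 591 + 3 806 + 4 186 + 4 535 + 4 141 + 3 115 + 3 459 + 4 277 + 4 237 + 3 053 = 39 400
65+: 1 046 + 1 935 = 2 981
Youth dependency ratio = 19 627 / 39 400 × 100 = 49.8
Total dependency ratio = (19 627 + 2 981) / 39 400 × 100 = 22 608 / 39 400 × 100 = 57.4

Youth dependency ratio: 49.8
Total dependency ratio: 57.4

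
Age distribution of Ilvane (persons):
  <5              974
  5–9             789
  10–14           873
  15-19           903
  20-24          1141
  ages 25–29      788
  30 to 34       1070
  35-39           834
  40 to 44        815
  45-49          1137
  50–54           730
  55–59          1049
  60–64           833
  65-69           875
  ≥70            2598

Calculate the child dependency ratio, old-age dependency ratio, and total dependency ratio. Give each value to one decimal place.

Youth dependency ratio: 28.3
Old-age dependency ratio: 37.3
Total dependency ratio: 65.7

0–14: 974 + 789 + 873 = 2636
15–64: 903 + 1141 + 788 + 1070 + 834 + 815 + 1137 + 730 + 1049 + 833 = 9300
65+: 875 + 2598 = 3473
Youth dependency ratio = 2636 / 9300 × 100 = 28.3
Old-age dependency ratio = 3473 / 9300 × 100 = 37.3
Total dependency ratio = (2636 + 3473) / 9300 × 100 = 6109 / 9300 × 100 = 65.7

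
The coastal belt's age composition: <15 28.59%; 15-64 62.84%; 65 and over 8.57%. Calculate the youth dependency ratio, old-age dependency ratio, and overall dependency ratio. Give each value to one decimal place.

Youth dependency ratio = 28.59 / 62.84 × 100 = 45.5
Old-age dependency ratio = 8.57 / 62.84 × 100 = 13.6
Total dependency ratio = (28.59 + 8.57) / 62.84 × 100 = 37.16 / 62.84 × 100 = 59.1

Youth dependency ratio: 45.5
Old-age dependency ratio: 13.6
Total dependency ratio: 59.1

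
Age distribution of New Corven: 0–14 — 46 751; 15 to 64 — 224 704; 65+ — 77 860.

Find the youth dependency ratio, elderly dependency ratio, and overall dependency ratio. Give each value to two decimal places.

Youth dependency ratio = 46 751 / 224 704 × 100 = 20.81
Old-age dependency ratio = 77 860 / 224 704 × 100 = 34.65
Total dependency ratio = (46 751 + 77 860) / 224 704 × 100 = 124 611 / 224 704 × 100 = 55.46

Youth dependency ratio: 20.81
Old-age dependency ratio: 34.65
Total dependency ratio: 55.46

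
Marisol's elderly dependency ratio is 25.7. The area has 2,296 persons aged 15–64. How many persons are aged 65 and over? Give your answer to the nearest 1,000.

Aged 65 and over: 1,000

Old-age dependency ratio = elderly / working-age × 100
25.7 = E / 2,296 × 100
⇒ 1,000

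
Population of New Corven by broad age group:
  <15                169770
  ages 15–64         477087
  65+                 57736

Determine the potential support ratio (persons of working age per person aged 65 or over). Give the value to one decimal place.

Potential support ratio = 477087 / 57736 = 8.3

Potential support ratio: 8.3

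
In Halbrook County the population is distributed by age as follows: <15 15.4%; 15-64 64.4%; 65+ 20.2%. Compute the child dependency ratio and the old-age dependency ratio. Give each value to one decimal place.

Youth dependency ratio = 15.4 / 64.4 × 100 = 23.9
Old-age dependency ratio = 20.2 / 64.4 × 100 = 31.4

Youth dependency ratio: 23.9
Old-age dependency ratio: 31.4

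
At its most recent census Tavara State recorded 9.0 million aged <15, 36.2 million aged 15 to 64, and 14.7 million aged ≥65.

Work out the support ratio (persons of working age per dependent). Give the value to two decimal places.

Support ratio: 1.53

Support ratio = 36.2 / (9.0 + 14.7) = 36.2 / 23.7 = 1.53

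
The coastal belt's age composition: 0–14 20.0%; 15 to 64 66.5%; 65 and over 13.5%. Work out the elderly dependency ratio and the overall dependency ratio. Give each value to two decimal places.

Old-age dependency ratio: 20.30
Total dependency ratio: 50.38

Old-age dependency ratio = 13.5 / 66.5 × 100 = 20.30
Total dependency ratio = (20.0 + 13.5) / 66.5 × 100 = 33.5 / 66.5 × 100 = 50.38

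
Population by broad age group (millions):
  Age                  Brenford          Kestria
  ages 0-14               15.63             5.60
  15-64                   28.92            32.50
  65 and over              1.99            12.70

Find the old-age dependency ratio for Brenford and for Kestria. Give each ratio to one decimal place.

Brenford: 1.99 / 28.92 × 100 = 6.9
Kestria: 12.70 / 32.50 × 100 = 39.1

Brenford: 6.9
Kestria: 39.1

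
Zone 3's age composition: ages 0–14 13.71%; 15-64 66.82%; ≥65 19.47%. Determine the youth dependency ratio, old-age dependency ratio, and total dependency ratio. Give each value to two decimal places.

Youth dependency ratio: 20.52
Old-age dependency ratio: 29.14
Total dependency ratio: 49.66

Youth dependency ratio = 13.71 / 66.82 × 100 = 20.52
Old-age dependency ratio = 19.47 / 66.82 × 100 = 29.14
Total dependency ratio = (13.71 + 19.47) / 66.82 × 100 = 33.18 / 66.82 × 100 = 49.66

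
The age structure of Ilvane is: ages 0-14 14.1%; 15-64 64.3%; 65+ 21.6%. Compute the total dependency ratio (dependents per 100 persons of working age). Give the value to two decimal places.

Total dependency ratio = (14.1 + 21.6) / 64.3 × 100 = 35.7 / 64.3 × 100 = 55.52

Total dependency ratio: 55.52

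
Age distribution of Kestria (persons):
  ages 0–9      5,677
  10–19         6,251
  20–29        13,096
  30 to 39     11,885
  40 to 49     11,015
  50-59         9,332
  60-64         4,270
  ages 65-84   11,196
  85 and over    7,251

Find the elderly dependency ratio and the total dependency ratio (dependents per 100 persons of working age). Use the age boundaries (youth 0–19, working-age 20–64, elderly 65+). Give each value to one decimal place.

Old-age dependency ratio: 37.2
Total dependency ratio: 61.2

0–19: 5,677 + 6,251 = 11,928
20–64: 13,096 + 11,885 + 11,015 + 9,332 + 4,270 = 49,598
65+: 11,196 + 7,251 = 18,447
Old-age dependency ratio = 18,447 / 49,598 × 100 = 37.2
Total dependency ratio = (11,928 + 18,447) / 49,598 × 100 = 30,375 / 49,598 × 100 = 61.2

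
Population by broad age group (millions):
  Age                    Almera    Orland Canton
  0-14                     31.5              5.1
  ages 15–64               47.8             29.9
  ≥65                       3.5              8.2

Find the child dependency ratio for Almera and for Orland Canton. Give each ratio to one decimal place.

Almera: 31.5 / 47.8 × 100 = 65.9
Orland Canton: 5.1 / 29.9 × 100 = 17.1

Almera: 65.9
Orland Canton: 17.1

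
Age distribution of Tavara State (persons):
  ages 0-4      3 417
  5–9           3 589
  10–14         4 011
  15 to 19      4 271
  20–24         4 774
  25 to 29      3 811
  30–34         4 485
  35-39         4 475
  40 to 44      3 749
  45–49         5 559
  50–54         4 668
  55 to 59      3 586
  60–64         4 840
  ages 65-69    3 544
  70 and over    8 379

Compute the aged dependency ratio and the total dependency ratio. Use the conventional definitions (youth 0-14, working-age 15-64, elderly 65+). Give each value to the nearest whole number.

Old-age dependency ratio: 27
Total dependency ratio: 52

0–14: 3 417 + 3 589 + 4 011 = 11 017
15–64: 4 271 + 4 774 + 3 811 + 4 485 + 4 475 + 3 749 + 5 559 + 4 668 + 3 586 + 4 840 = 44 218
65+: 3 544 + 8 379 = 11 923
Old-age dependency ratio = 11 923 / 44 218 × 100 = 27
Total dependency ratio = (11 017 + 11 923) / 44 218 × 100 = 22 940 / 44 218 × 100 = 52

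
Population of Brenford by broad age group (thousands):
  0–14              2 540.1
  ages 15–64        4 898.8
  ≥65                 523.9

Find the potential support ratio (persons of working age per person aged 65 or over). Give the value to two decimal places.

Potential support ratio: 9.35

Potential support ratio = 4 898.8 / 523.9 = 9.35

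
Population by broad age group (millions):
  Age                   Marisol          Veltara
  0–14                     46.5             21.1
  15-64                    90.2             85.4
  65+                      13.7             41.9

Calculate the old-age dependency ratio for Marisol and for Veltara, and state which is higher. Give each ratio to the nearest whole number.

Marisol: 13.7 / 90.2 × 100 = 15
Veltara: 41.9 / 85.4 × 100 = 49

Marisol: 15
Veltara: 49
Higher: Veltara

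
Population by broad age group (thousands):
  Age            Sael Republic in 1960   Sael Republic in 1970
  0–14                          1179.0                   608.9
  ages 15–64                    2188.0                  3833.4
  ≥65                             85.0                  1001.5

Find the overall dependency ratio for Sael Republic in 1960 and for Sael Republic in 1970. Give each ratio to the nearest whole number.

Sael Republic in 1960: 58
Sael Republic in 1970: 42

Sael Republic in 1960: (1179.0 + 85.0) / 2188.0 × 100 = 1264.0 / 2188.0 × 100 = 58
Sael Republic in 1970: (608.9 + 1001.5) / 3833.4 × 100 = 1610.4 / 3833.4 × 100 = 42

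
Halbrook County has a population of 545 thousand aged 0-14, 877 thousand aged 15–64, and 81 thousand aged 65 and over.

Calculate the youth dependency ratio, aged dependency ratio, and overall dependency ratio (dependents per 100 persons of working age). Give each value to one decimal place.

Youth dependency ratio = 545 / 877 × 100 = 62.1
Old-age dependency ratio = 81 / 877 × 100 = 9.2
Total dependency ratio = (545 + 81) / 877 × 100 = 626 / 877 × 100 = 71.4

Youth dependency ratio: 62.1
Old-age dependency ratio: 9.2
Total dependency ratio: 71.4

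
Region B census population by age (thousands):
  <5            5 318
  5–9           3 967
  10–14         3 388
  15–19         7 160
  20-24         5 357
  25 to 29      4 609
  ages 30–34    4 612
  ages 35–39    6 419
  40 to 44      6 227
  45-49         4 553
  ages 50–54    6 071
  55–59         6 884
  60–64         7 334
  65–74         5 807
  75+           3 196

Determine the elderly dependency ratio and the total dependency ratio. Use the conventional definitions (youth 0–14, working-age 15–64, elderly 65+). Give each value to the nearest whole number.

Old-age dependency ratio: 15
Total dependency ratio: 37

0–14: 5 318 + 3 967 + 3 388 = 12 673
15–64: 7 160 + 5 357 + 4 609 + 4 612 + 6 419 + 6 227 + 4 553 + 6 071 + 6 884 + 7 334 = 59 226
65+: 5 807 + 3 196 = 9 003
Old-age dependency ratio = 9 003 / 59 226 × 100 = 15
Total dependency ratio = (12 673 + 9 003) / 59 226 × 100 = 21 676 / 59 226 × 100 = 37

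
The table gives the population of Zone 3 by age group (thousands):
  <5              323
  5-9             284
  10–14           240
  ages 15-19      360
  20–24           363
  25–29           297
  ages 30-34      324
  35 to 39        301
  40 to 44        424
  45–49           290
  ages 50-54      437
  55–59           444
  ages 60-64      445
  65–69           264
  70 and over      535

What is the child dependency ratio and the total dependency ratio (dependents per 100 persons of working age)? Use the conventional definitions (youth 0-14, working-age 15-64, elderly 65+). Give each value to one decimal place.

Youth dependency ratio: 23.0
Total dependency ratio: 44.7

0–14: 323 + 284 + 240 = 847
15–64: 360 + 363 + 297 + 324 + 301 + 424 + 290 + 437 + 444 + 445 = 3 685
65+: 264 + 535 = 799
Youth dependency ratio = 847 / 3 685 × 100 = 23.0
Total dependency ratio = (847 + 799) / 3 685 × 100 = 1 646 / 3 685 × 100 = 44.7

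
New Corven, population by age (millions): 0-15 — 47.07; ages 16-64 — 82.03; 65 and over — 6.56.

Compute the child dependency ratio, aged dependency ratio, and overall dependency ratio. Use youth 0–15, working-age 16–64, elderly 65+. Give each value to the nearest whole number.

Youth dependency ratio = 47.07 / 82.03 × 100 = 57
Old-age dependency ratio = 6.56 / 82.03 × 100 = 8
Total dependency ratio = (47.07 + 6.56) / 82.03 × 100 = 53.63 / 82.03 × 100 = 65

Youth dependency ratio: 57
Old-age dependency ratio: 8
Total dependency ratio: 65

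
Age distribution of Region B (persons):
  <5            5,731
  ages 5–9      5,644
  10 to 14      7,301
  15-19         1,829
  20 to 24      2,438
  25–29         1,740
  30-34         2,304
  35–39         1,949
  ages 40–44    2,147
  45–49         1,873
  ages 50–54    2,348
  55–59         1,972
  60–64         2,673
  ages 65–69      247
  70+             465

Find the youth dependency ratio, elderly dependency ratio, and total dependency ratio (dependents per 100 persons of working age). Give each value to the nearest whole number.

Youth dependency ratio: 88
Old-age dependency ratio: 3
Total dependency ratio: 91

0–14: 5,731 + 5,644 + 7,301 = 18,676
15–64: 1,829 + 2,438 + 1,740 + 2,304 + 1,949 + 2,147 + 1,873 + 2,348 + 1,972 + 2,673 = 21,273
65+: 247 + 465 = 712
Youth dependency ratio = 18,676 / 21,273 × 100 = 88
Old-age dependency ratio = 712 / 21,273 × 100 = 3
Total dependency ratio = (18,676 + 712) / 21,273 × 100 = 19,388 / 21,273 × 100 = 91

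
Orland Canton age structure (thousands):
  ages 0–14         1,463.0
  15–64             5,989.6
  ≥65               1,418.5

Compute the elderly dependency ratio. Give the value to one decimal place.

Old-age dependency ratio: 23.7

Old-age dependency ratio = 1,418.5 / 5,989.6 × 100 = 23.7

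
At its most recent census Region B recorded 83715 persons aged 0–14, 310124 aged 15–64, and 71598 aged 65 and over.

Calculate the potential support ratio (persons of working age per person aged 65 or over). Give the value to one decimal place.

Potential support ratio = 310124 / 71598 = 4.3

Potential support ratio: 4.3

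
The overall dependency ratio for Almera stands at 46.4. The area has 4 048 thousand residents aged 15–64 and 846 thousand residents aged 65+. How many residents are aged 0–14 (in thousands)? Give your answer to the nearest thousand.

Total dependency ratio = (youth + elderly) / working-age × 100
46.4 = (Y + 846) / 4 048 × 100
⇒ 1 032

Aged 0–14: 1 032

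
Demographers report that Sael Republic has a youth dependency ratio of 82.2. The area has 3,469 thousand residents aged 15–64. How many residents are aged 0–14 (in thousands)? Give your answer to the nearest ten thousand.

Aged 0–14: 2,850

Youth dependency ratio = youth / working-age × 100
82.2 = Y / 3,469 × 100
⇒ 2,850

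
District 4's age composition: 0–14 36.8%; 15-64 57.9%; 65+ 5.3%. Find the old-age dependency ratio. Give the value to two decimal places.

Old-age dependency ratio = 5.3 / 57.9 × 100 = 9.15

Old-age dependency ratio: 9.15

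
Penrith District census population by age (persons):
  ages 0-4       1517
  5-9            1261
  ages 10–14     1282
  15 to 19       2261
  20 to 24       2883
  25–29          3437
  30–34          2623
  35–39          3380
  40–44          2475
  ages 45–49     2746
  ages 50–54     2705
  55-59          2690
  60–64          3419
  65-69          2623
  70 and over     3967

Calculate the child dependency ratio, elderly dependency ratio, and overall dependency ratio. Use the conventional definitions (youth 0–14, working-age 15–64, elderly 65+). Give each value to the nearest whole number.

0–14: 1517 + 1261 + 1282 = 4060
15–64: 2261 + 2883 + 3437 + 2623 + 3380 + 2475 + 2746 + 2705 + 2690 + 3419 = 28619
65+: 2623 + 3967 = 6590
Youth dependency ratio = 4060 / 28619 × 100 = 14
Old-age dependency ratio = 6590 / 28619 × 100 = 23
Total dependency ratio = (4060 + 6590) / 28619 × 100 = 10650 / 28619 × 100 = 37

Youth dependency ratio: 14
Old-age dependency ratio: 23
Total dependency ratio: 37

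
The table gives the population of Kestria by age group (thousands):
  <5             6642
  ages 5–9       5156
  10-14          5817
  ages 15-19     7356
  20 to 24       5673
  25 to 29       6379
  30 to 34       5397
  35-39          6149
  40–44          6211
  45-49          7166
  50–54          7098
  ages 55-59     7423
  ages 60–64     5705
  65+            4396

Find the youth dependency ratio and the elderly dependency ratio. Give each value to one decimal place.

0–14: 6642 + 5156 + 5817 = 17615
15–64: 7356 + 5673 + 6379 + 5397 + 6149 + 6211 + 7166 + 7098 + 7423 + 5705 = 64557
65+: 4396
Youth dependency ratio = 17615 / 64557 × 100 = 27.3
Old-age dependency ratio = 4396 / 64557 × 100 = 6.8

Youth dependency ratio: 27.3
Old-age dependency ratio: 6.8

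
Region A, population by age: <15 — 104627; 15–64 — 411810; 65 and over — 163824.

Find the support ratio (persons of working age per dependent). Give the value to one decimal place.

Support ratio: 1.5

Support ratio = 411810 / (104627 + 163824) = 411810 / 268451 = 1.5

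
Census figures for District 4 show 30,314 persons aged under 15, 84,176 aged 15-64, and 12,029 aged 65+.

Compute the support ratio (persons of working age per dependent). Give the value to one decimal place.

Support ratio = 84,176 / (30,314 + 12,029) = 84,176 / 42,343 = 2.0

Support ratio: 2.0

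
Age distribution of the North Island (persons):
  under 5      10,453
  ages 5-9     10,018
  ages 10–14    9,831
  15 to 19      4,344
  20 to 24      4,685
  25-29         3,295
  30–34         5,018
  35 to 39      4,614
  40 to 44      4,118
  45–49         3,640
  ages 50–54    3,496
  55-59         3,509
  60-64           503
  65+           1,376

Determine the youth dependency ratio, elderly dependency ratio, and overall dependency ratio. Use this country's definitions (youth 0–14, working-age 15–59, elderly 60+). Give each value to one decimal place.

0–14: 10,453 + 10,018 + 9,831 = 30,302
15–59: 4,344 + 4,685 + 3,295 + 5,018 + 4,614 + 4,118 + 3,640 + 3,496 + 3,509 = 36,719
60+: 503 + 1,376 = 1,879
Youth dependency ratio = 30,302 / 36,719 × 100 = 82.5
Old-age dependency ratio = 1,879 / 36,719 × 100 = 5.1
Total dependency ratio = (30,302 + 1,879) / 36,719 × 100 = 32,181 / 36,719 × 100 = 87.6

Youth dependency ratio: 82.5
Old-age dependency ratio: 5.1
Total dependency ratio: 87.6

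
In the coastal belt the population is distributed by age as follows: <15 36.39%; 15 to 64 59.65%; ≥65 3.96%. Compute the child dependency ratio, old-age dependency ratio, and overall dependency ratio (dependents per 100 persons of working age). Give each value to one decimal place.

Youth dependency ratio: 61.0
Old-age dependency ratio: 6.6
Total dependency ratio: 67.6

Youth dependency ratio = 36.39 / 59.65 × 100 = 61.0
Old-age dependency ratio = 3.96 / 59.65 × 100 = 6.6
Total dependency ratio = (36.39 + 3.96) / 59.65 × 100 = 40.35 / 59.65 × 100 = 67.6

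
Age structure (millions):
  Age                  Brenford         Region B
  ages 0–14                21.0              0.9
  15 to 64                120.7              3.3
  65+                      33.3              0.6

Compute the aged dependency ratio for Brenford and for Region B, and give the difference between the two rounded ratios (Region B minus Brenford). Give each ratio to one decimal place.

Brenford: 33.3 / 120.7 × 100 = 27.6
Region B: 0.6 / 3.3 × 100 = 18.2

Brenford: 27.6
Region B: 18.2
Difference: -9.4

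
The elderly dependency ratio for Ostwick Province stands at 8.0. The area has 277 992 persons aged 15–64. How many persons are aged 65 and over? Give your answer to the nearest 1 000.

Aged 65 and over: 22 000

Old-age dependency ratio = elderly / working-age × 100
8.0 = E / 277 992 × 100
⇒ 22 000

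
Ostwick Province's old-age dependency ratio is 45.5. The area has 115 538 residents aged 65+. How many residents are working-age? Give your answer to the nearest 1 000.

Old-age dependency ratio = elderly / working-age × 100
45.5 = 115 538 / W × 100
⇒ 254 000

Working-age: 254 000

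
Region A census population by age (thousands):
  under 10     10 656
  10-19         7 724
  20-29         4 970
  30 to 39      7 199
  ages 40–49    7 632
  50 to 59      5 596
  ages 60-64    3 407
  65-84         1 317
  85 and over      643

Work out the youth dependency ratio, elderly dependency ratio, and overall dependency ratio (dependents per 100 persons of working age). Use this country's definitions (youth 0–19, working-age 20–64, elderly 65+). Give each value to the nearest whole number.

Youth dependency ratio: 64
Old-age dependency ratio: 7
Total dependency ratio: 71

0–19: 10 656 + 7 724 = 18 380
20–64: 4 970 + 7 199 + 7 632 + 5 596 + 3 407 = 28 804
65+: 1 317 + 643 = 1 960
Youth dependency ratio = 18 380 / 28 804 × 100 = 64
Old-age dependency ratio = 1 960 / 28 804 × 100 = 7
Total dependency ratio = (18 380 + 1 960) / 28 804 × 100 = 20 340 / 28 804 × 100 = 71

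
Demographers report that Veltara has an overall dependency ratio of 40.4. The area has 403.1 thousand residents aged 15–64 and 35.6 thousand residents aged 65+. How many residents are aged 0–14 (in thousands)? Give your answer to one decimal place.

Total dependency ratio = (youth + elderly) / working-age × 100
40.4 = (Y + 35.6) / 403.1 × 100
⇒ 127.3

Aged 0–14: 127.3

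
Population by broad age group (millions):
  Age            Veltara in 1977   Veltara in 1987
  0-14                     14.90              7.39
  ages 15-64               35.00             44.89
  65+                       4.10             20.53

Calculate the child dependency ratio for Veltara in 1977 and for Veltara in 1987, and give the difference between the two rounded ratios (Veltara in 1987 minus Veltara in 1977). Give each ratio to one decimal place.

Veltara in 1977: 42.6
Veltara in 1987: 16.5
Difference: -26.1

Veltara in 1977: 14.90 / 35.00 × 100 = 42.6
Veltara in 1987: 7.39 / 44.89 × 100 = 16.5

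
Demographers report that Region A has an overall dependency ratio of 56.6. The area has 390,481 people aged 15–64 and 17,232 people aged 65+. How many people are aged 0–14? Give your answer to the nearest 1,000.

Aged 0–14: 204,000

Total dependency ratio = (youth + elderly) / working-age × 100
56.6 = (Y + 17,232) / 390,481 × 100
⇒ 204,000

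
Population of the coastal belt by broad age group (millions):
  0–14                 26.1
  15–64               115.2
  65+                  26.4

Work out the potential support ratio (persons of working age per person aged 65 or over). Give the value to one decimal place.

Potential support ratio = 115.2 / 26.4 = 4.4

Potential support ratio: 4.4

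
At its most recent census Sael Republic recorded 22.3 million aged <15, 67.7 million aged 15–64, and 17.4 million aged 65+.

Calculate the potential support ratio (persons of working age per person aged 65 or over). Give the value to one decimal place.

Potential support ratio = 67.7 / 17.4 = 3.9

Potential support ratio: 3.9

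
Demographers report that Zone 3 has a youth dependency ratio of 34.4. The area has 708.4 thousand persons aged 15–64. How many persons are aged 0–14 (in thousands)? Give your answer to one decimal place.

Youth dependency ratio = youth / working-age × 100
34.4 = Y / 708.4 × 100
⇒ 243.7

Aged 0–14: 243.7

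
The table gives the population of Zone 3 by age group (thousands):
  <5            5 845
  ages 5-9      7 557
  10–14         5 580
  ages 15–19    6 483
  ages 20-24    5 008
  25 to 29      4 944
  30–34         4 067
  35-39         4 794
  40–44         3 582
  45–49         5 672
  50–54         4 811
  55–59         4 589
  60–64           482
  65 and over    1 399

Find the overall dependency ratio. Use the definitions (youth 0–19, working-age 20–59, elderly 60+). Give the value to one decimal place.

0–19: 5 845 + 7 557 + 5 580 + 6 483 = 25 465
20–59: 5 008 + 4 944 + 4 067 + 4 794 + 3 582 + 5 672 + 4 811 + 4 589 = 37 467
60+: 482 + 1 399 = 1 881
Total dependency ratio = (25 465 + 1 881) / 37 467 × 100 = 27 346 / 37 467 × 100 = 73.0

Total dependency ratio: 73.0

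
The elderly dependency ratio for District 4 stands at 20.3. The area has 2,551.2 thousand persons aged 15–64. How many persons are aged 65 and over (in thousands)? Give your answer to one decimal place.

Old-age dependency ratio = elderly / working-age × 100
20.3 = E / 2,551.2 × 100
⇒ 517.9

Aged 65 and over: 517.9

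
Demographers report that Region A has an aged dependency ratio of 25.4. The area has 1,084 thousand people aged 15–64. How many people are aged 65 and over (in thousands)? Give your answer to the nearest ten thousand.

Aged 65 and over: 280

Old-age dependency ratio = elderly / working-age × 100
25.4 = E / 1,084 × 100
⇒ 280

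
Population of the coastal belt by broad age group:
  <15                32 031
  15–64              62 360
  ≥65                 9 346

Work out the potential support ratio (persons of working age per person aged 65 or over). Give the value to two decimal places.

Potential support ratio = 62 360 / 9 346 = 6.67

Potential support ratio: 6.67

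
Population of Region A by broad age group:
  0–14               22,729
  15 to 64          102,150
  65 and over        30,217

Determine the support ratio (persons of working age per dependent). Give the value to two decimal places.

Support ratio = 102,150 / (22,729 + 30,217) = 102,150 / 52,946 = 1.93

Support ratio: 1.93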